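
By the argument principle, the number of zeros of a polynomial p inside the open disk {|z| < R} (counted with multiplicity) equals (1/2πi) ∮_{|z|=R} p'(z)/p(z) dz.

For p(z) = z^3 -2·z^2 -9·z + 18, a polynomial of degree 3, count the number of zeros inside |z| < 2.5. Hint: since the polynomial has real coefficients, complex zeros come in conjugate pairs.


The zeros of p are: -3, 3, 2.
Their magnitudes are: 3, 3, 2.
Zeros with |z| < R = 2.5: 2.
Count = 1.
By the argument principle, (1/2πi) ∮_{|z|=R} p'(z)/p(z) dz equals exactly this count.

Number of zeros inside |z| < 2.5: 1.


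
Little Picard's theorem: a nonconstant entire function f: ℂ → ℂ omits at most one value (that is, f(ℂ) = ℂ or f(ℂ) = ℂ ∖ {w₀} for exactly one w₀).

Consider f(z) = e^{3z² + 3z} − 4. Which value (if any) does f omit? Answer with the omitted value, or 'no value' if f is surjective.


Little Picard bounds the complement of f(ℂ) to at most one point.
The exponent g(z) = 3z² + 3z is a nonconstant polynomial, hence surjective onto ℂ. So e^{g(z)} takes every value in {e^w : w ∈ ℂ} = ℂ ∖ {0}. Adding -4 shifts the range to ℂ ∖ {-4}. f omits exactly -4.

Omitted value: -4.


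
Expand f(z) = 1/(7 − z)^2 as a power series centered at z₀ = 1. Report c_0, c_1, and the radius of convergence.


Let w = z − z₀, so z = z₀ + w.
Then 7 − z = 7 − (z₀ + w) = (7 − z₀) − w = 6 − w.
f(z) = 1/(6 − w)^2 = (1/(6)^2) · (1 − w/(6))^{−2}.
By the binomial series (1−u)^{−2} = Σ_{n≥0} C(n+1, 1) u^n for |u|<1, with u = w/(6):
  c_n = C(n+1, 1) / (6)^(n+2).
  c_0 = 1/(6)^2 = 1/36.
  c_1 = 2/(6)^3 = 1/108.
The series is valid for |w/d| < 1, i.e. |z − z₀| < |d|.
Radius of convergence: R = |7 − z₀| = |6| = 6 (distance from z₀ to the singularity z = 7).

c_0 = 1/36, c_1 = 1/108; R = 6.


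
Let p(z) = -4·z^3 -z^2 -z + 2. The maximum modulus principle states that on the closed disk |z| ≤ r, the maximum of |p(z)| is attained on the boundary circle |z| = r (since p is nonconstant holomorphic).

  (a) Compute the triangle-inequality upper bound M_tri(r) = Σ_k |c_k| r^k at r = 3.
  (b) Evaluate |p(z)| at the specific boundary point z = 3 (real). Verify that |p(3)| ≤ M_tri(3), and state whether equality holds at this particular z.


Coefficients: c_0 = 2, c_1 = -1, c_2 = -1, c_3 = -4. Radius r = 3.
Part (a). Triangle bound: M_tri(r) = Σ_k |c_k| r^k
  = |2|·3^0 + |-1|·3^1 + |-1|·3^2 + |-4|·3^3
  = 2 + 3 + 9 + 108 = 122.
This bounds M(r) := max_{|z|=r} |p(z)| from above; equality holds iff all terms c_k z^k can be made to align in phase at a single z on |z|=r.
Part (b). At z = 3 (real, on the circle |z| = r):
  p(3) = (2)·3^0 + (-1)·3^1 + (-1)·3^2 + (-4)·3^3 = -118.
  |p(3)| = 118.
Check: |p(3)| = 118 ≤ 122 = M_tri(3). ✓ Equality does not hold at z = 3 (the coefficients have mixed signs, so the terms do not all align in phase there).

M_tri(3) = 122; |p(3)| = 118; equality at z=3: no.


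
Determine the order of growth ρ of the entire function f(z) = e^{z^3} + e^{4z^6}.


Each summand is entire of order 3 and 6 respectively (as in the single-exponential case). The order of a sum is at most the max of the orders, so ρ ≤ 6. For the lower bound: on |z|=r choose arg z so that 4z^6 is real positive; then |e^{4z^6}| = e^{4r^6} while |e^{1z^3}| ≤ e^{1r^3} = o(e^{4r^6}). So |f| ≥ e^{4r^6}(1 − o(1)) and ρ ≥ 6. Hence ρ = max(3, 6) = 6.
Therefore ρ = 6.

Order ρ = 6.


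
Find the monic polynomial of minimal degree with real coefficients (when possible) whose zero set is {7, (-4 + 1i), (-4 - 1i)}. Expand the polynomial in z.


The polynomial is p(z) = ∏_{α ∈ S} (z − α), where S = {7, (-4 + 1i), (-4 - 1i)}.
Expanding the product yields: p(z) = z^3 + z^2 -39·z -119.
Note conjugate pairs combine to real quadratics: (z − (-4+1i))(z − (-4−1i)) = z² + 8z + 17.
The resulting polynomial has degree 3 and real coefficients as required.

p(z) = z^3 + z^2 -39·z -119.


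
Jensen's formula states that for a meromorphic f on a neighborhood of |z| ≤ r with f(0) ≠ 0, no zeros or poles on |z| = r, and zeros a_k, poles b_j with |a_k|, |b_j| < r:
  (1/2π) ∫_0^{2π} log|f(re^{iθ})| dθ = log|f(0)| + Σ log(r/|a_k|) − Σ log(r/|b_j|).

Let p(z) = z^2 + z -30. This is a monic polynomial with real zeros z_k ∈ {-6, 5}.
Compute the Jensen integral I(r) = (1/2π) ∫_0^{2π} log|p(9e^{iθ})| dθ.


Zeros: -6, 5; r = 9.
Inside |z| < r: -6, 5. Outside (|z| ≥ r): ∅.
p(0) = -30, so log|p(0)| = log(30) = 3.4012.
Apply Jensen: I(r) = log|p(0)| + Σ_k log(r/|z_k|), summed over zeros inside |z| < r.
  log(r/|z_k|) for z_k = -6: log(9/6) = 0.4055
  log(r/|z_k|) for z_k = 5: log(9/5) = 0.5878
Sum over inside zeros: 0.9933.
I(r) = log|p(0)| + (inside sum) = 3.4012 + 0.9933 = 4.3944.
Closed form (all zeros inside, monic): I(r) = n·log(r) = 2·log(9) = 4.3944. ✓

I(r) ≈ 4.3944.


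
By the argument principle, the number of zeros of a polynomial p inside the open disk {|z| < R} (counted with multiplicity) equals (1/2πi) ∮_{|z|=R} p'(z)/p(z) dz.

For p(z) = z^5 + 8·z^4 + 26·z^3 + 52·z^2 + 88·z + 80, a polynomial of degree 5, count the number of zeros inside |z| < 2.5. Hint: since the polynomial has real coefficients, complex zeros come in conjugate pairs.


The zeros of p are: -2, (-3 + 1i), (-3 - 1i), (0 + 2i), (0 - 2i).
Their magnitudes are: 2, 3.162, 3.162, 2, 2.
Zeros with |z| < R = 2.5: -2, (0 + 2i), (0 - 2i).
Count = 3.
By the argument principle, (1/2πi) ∮_{|z|=R} p'(z)/p(z) dz equals exactly this count.

Number of zeros inside |z| < 2.5: 3.


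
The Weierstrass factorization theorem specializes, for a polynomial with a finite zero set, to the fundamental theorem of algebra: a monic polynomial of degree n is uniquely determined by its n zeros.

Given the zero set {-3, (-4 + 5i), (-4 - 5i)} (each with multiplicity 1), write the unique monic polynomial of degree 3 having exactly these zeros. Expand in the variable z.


The polynomial is p(z) = ∏_{α ∈ S} (z − α), where S = {-3, (-4 + 5i), (-4 - 5i)}.
Expanding the product yields: p(z) = z^3 + 11·z^2 + 65·z + 123.
Note conjugate pairs combine to real quadratics: (z − (-4+5i))(z − (-4−5i)) = z² + 8z + 41.
The resulting polynomial has degree 3 and real coefficients as required.

p(z) = z^3 + 11·z^2 + 65·z + 123.


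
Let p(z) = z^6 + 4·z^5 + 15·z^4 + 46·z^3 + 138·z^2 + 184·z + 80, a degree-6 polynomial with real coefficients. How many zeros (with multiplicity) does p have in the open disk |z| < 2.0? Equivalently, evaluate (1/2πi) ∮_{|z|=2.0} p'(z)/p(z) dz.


The zeros of p are: (1 + 3i), (1 - 3i), (-2 + 2i), (-2 - 2i), -1, -1.
Their magnitudes are: 3.162, 3.162, 2.828, 2.828, 1, 1.
Zeros with |z| < R = 2.0: -1, -1.
Count = 2.
By the argument principle, (1/2πi) ∮_{|z|=R} p'(z)/p(z) dz equals exactly this count.

Number of zeros inside |z| < 2.0: 2.


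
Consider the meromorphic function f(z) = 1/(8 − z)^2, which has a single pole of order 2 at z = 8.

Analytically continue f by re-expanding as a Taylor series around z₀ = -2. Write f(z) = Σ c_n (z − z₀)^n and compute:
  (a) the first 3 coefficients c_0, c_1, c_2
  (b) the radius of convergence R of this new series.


Let w = z − z₀, so z = z₀ + w.
Then 8 − z = 8 − (z₀ + w) = (8 − z₀) − w = 10 − w.
f(z) = 1/(10 − w)^2 = (1/(10)^2) · (1 − w/(10))^{−2}.
By the binomial series (1−u)^{−2} = Σ_{n≥0} C(n+1, 1) u^n for |u|<1, with u = w/(10):
  c_n = C(n+1, 1) / (10)^(n+2).
  c_0 = 1/(10)^2 = 1/100.
  c_1 = 2/(10)^3 = 1/500.
  c_2 = 3/(10)^4 = 3/10000.
The series is valid for |w/d| < 1, i.e. |z − z₀| < |d|.
Radius of convergence: R = |8 − z₀| = |10| = 10 (distance from z₀ to the singularity z = 8).

c_0 = 1/100, c_1 = 1/500, c_2 = 3/10000; R = 10.


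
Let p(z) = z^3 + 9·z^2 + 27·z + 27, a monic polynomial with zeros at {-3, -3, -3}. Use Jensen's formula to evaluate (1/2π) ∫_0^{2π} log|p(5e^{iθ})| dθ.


Zeros: -3, -3, -3; r = 5.
Inside |z| < r: -3, -3, -3. Outside (|z| ≥ r): ∅.
p(0) = 27, so log|p(0)| = log(27) = 3.2958.
Apply Jensen: I(r) = log|p(0)| + Σ_k log(r/|z_k|), summed over zeros inside |z| < r.
  log(r/|z_k|) for z_k = -3: log(5/3) = 0.5108
  log(r/|z_k|) for z_k = -3: log(5/3) = 0.5108
  log(r/|z_k|) for z_k = -3: log(5/3) = 0.5108
Sum over inside zeros: 1.5325.
I(r) = log|p(0)| + (inside sum) = 3.2958 + 1.5325 = 4.8283.
Closed form (all zeros inside, monic): I(r) = n·log(r) = 3·log(5) = 4.8283. ✓

I(r) ≈ 4.8283.


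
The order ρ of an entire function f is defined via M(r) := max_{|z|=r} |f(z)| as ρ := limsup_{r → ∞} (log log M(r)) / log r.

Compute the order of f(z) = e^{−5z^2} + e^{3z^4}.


Each summand is entire of order 2 and 4 respectively (as in the single-exponential case). The order of a sum is at most the max of the orders, so ρ ≤ 4. For the lower bound: on |z|=r choose arg z so that 3z^4 is real positive; then |e^{3z^4}| = e^{3r^4} while |e^{-5z^2}| ≤ e^{5r^2} = o(e^{3r^4}). So |f| ≥ e^{3r^4}(1 − o(1)) and ρ ≥ 4. Hence ρ = max(2, 4) = 4.
Therefore ρ = 4.

Order ρ = 4.


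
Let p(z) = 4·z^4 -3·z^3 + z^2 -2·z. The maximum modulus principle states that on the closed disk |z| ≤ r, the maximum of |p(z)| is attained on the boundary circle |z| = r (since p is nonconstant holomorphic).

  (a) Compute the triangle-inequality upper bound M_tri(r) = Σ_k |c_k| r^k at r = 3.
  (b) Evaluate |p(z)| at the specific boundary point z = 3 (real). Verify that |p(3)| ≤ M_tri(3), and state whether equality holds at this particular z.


Coefficients: c_0 = 0, c_1 = -2, c_2 = 1, c_3 = -3, c_4 = 4. Radius r = 3.
Part (a). Triangle bound: M_tri(r) = Σ_k |c_k| r^k
  = |0|·3^0 + |-2|·3^1 + |1|·3^2 + |-3|·3^3 + |4|·3^4
  = 0 + 6 + 9 + 81 + 324 = 420.
This bounds M(r) := max_{|z|=r} |p(z)| from above; equality holds iff all terms c_k z^k can be made to align in phase at a single z on |z|=r.
Part (b). At z = 3 (real, on the circle |z| = r):
  p(3) = (0)·3^0 + (-2)·3^1 + (1)·3^2 + (-3)·3^3 + (4)·3^4 = 246.
  |p(3)| = 246.
Check: |p(3)| = 246 ≤ 420 = M_tri(3). ✓ Equality does not hold at z = 3 (the coefficients have mixed signs, so the terms do not all align in phase there).

M_tri(3) = 420; |p(3)| = 246; equality at z=3: no.


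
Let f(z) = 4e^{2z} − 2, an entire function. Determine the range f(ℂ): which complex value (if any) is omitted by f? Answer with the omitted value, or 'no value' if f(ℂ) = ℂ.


Little Picard bounds the complement of f(ℂ) to at most one point.
e^{2z} is never zero on ℂ, so 4·e^{2z} takes every value in ℂ ∖ {0}. Adding -2 shifts the range to ℂ ∖ {-2}. Thus f omits exactly the value -2.

Omitted value: -2.


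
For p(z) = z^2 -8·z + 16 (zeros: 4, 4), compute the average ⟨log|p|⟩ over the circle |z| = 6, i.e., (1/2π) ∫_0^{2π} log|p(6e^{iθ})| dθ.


Zeros: 4, 4; r = 6.
Inside |z| < r: 4, 4. Outside (|z| ≥ r): ∅.
p(0) = 16, so log|p(0)| = log(16) = 2.7726.
Apply Jensen: I(r) = log|p(0)| + Σ_k log(r/|z_k|), summed over zeros inside |z| < r.
  log(r/|z_k|) for z_k = 4: log(6/4) = 0.4055
  log(r/|z_k|) for z_k = 4: log(6/4) = 0.4055
Sum over inside zeros: 0.8109.
I(r) = log|p(0)| + (inside sum) = 2.7726 + 0.8109 = 3.5835.
Closed form (all zeros inside, monic): I(r) = n·log(r) = 2·log(6) = 3.5835. ✓

I(r) ≈ 3.5835.


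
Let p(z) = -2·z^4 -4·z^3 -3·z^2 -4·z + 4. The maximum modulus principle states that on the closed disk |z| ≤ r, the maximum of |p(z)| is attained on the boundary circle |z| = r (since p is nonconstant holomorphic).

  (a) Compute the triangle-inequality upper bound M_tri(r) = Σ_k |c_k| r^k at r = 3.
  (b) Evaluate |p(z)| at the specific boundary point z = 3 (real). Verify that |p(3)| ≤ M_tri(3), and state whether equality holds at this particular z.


Coefficients: c_0 = 4, c_1 = -4, c_2 = -3, c_3 = -4, c_4 = -2. Radius r = 3.
Part (a). Triangle bound: M_tri(r) = Σ_k |c_k| r^k
  = |4|·3^0 + |-4|·3^1 + |-3|·3^2 + |-4|·3^3 + |-2|·3^4
  = 4 + 12 + 27 + 108 + 162 = 313.
This bounds M(r) := max_{|z|=r} |p(z)| from above; equality holds iff all terms c_k z^k can be made to align in phase at a single z on |z|=r.
Part (b). At z = 3 (real, on the circle |z| = r):
  p(3) = (4)·3^0 + (-4)·3^1 + (-3)·3^2 + (-4)·3^3 + (-2)·3^4 = -305.
  |p(3)| = 305.
Check: |p(3)| = 305 ≤ 313 = M_tri(3). ✓ Equality does not hold at z = 3 (the coefficients have mixed signs, so the terms do not all align in phase there).

M_tri(3) = 313; |p(3)| = 305; equality at z=3: no.


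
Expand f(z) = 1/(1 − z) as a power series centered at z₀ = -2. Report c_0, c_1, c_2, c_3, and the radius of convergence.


Let w = z − z₀, so z = z₀ + w.
Then 1 − z = 1 − (z₀ + w) = (1 − z₀) − w = 3 − w.
f(z) = 1/(3 − w) = (1/(3)) · 1/(1 − w/(3)) = Σ_{n≥0} w^n / (3)^(n+1).
So c_n = 1/(3)^(n+1):
  c_0 = 1/(3)^1 = 1/3.
  c_1 = 1/(3)^2 = 1/9.
  c_2 = 1/(3)^3 = 1/27.
  c_3 = 1/(3)^4 = 1/81.
The series is valid for |w/d| < 1, i.e. |z − z₀| < |d|.
Radius of convergence: R = |1 − z₀| = |3| = 3 (distance from z₀ to the singularity z = 1).

c_0 = 1/3, c_1 = 1/9, c_2 = 1/27, c_3 = 1/81; R = 3.


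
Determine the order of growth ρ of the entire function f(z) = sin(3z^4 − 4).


Write sin(w) = (e^{iw} ± e^{−iw})/(2 or 2i), so |sin(w)| ≤ e^{|w|}. With w = 3z^4 − 4, |w| ≤ 3r^4 + 4 on |z|=r, giving M(r) ≤ e^{3r^4 + 4} and ρ ≤ 4. For the lower bound, choose z on |z|=r with 3z^4 purely imaginary of modulus 3r^4; then |sin(3z^4 − 4)| grows like e^{3r^4}/2, so ρ ≥ 4. Hence ρ = 4.
Therefore ρ = 4.

Order ρ = 4.


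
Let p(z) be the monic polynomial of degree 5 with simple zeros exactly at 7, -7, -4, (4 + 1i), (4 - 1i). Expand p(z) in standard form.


The polynomial is p(z) = ∏_{α ∈ S} (z − α), where S = {7, -7, -4, (4 + 1i), (4 - 1i)}.
Expanding the product yields: p(z) = z^5 -4·z^4 -64·z^3 + 264·z^2 + 735·z -3332.
Note conjugate pairs combine to real quadratics: (z − (4+1i))(z − (4−1i)) = z² − 8z + 17.
The resulting polynomial has degree 5 and real coefficients as required.

p(z) = z^5 -4·z^4 -64·z^3 + 264·z^2 + 735·z -3332.


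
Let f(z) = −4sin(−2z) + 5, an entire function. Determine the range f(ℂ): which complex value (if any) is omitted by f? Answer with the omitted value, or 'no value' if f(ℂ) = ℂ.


Little Picard bounds the complement of f(ℂ) to at most one point.
sin is entire and surjective onto ℂ: for every w ∈ ℂ, sin(ζ) = w has a solution ζ ∈ ℂ (e.g., via the complex inverse arcsin). With ζ = −2z this gives z = ζ/(-2). Then -4·sin(−2z) takes every value in -4·ℂ = ℂ, and adding 5 is a bijection of ℂ. So f is surjective and omits no value. (Note: only on the real line is sin bounded by [−1, 1].)

Omitted value: no value.


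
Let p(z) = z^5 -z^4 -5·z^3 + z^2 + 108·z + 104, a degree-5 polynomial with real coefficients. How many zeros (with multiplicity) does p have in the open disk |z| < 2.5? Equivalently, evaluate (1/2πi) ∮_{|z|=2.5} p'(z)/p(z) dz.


The zeros of p are: (3 + 2i), (3 - 2i), (-2 + 2i), (-2 - 2i), -1.
Their magnitudes are: 3.606, 3.606, 2.828, 2.828, 1.
Zeros with |z| < R = 2.5: -1.
Count = 1.
By the argument principle, (1/2πi) ∮_{|z|=R} p'(z)/p(z) dz equals exactly this count.

Number of zeros inside |z| < 2.5: 1.


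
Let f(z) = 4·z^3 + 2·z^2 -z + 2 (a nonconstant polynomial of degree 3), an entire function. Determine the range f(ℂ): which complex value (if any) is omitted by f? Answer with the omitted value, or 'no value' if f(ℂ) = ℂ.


Little Picard bounds the complement of f(ℂ) to at most one point.
For every w ∈ ℂ, the equation p(z) − w = 0 is a nonconstant polynomial in z and hence has at least one root by the fundamental theorem of algebra. So p is surjective onto ℂ, omitting no value.

Omitted value: no value.


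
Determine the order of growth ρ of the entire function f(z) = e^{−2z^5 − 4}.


|e^{−2z^5 − 4}| = e^{Re(-2·z^5) + -4} ≤ e^{2|z|^5 + -4} = e^{2r^5 + -4} on |z| = r, so ρ ≤ 5. Choosing z on |z|=r so that -2·z^5 is real positive (always possible by picking arg z appropriately) gives |f(z)| = e^{2r^5 + -4}, matching the bound. The additive constant -4 does not affect log log M(r) ~ 5·log r. Hence ρ = 5.
Therefore ρ = 5.

Order ρ = 5.


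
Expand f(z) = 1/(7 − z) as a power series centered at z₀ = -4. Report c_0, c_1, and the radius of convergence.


Let w = z − z₀, so z = z₀ + w.
Then 7 − z = 7 − (z₀ + w) = (7 − z₀) − w = 11 − w.
f(z) = 1/(11 − w) = (1/(11)) · 1/(1 − w/(11)) = Σ_{n≥0} w^n / (11)^(n+1).
So c_n = 1/(11)^(n+1):
  c_0 = 1/(11)^1 = 1/11.
  c_1 = 1/(11)^2 = 1/121.
The series is valid for |w/d| < 1, i.e. |z − z₀| < |d|.
Radius of convergence: R = |7 − z₀| = |11| = 11 (distance from z₀ to the singularity z = 7).

c_0 = 1/11, c_1 = 1/121; R = 11.


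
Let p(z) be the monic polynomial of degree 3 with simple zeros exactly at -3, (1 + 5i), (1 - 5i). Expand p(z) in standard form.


The polynomial is p(z) = ∏_{α ∈ S} (z − α), where S = {-3, (1 + 5i), (1 - 5i)}.
Expanding the product yields: p(z) = z^3 + z^2 + 20·z + 78.
Note conjugate pairs combine to real quadratics: (z − (1+5i))(z − (1−5i)) = z² − 2z + 26.
The resulting polynomial has degree 3 and real coefficients as required.

p(z) = z^3 + z^2 + 20·z + 78.


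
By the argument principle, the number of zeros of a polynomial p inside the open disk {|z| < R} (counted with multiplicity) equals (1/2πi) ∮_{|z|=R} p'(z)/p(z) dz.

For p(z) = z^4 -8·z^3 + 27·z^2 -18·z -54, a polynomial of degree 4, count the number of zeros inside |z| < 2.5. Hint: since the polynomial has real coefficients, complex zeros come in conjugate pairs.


The zeros of p are: -1, (3 + 3i), (3 - 3i), 3.
Their magnitudes are: 1, 4.243, 4.243, 3.
Zeros with |z| < R = 2.5: -1.
Count = 1.
By the argument principle, (1/2πi) ∮_{|z|=R} p'(z)/p(z) dz equals exactly this count.

Number of zeros inside |z| < 2.5: 1.


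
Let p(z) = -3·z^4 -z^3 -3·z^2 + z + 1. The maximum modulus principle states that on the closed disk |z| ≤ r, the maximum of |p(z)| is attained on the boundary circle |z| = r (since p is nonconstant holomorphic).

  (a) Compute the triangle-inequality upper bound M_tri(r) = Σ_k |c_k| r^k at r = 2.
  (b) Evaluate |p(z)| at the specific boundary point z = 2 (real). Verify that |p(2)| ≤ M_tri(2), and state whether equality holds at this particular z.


Coefficients: c_0 = 1, c_1 = 1, c_2 = -3, c_3 = -1, c_4 = -3. Radius r = 2.
Part (a). Triangle bound: M_tri(r) = Σ_k |c_k| r^k
  = |1|·2^0 + |1|·2^1 + |-3|·2^2 + |-1|·2^3 + |-3|·2^4
  = 1 + 2 + 12 + 8 + 48 = 71.
This bounds M(r) := max_{|z|=r} |p(z)| from above; equality holds iff all terms c_k z^k can be made to align in phase at a single z on |z|=r.
Part (b). At z = 2 (real, on the circle |z| = r):
  p(2) = (1)·2^0 + (1)·2^1 + (-3)·2^2 + (-1)·2^3 + (-3)·2^4 = -65.
  |p(2)| = 65.
Check: |p(2)| = 65 ≤ 71 = M_tri(2). ✓ Equality does not hold at z = 2 (the coefficients have mixed signs, so the terms do not all align in phase there).

M_tri(2) = 71; |p(2)| = 65; equality at z=2: no.


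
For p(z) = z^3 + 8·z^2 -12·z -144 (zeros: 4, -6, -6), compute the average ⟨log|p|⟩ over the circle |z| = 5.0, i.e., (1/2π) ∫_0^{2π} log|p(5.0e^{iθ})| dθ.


Zeros: -6, -6, 4; r = 5.0.
Inside |z| < r: 4. Outside (|z| ≥ r): -6, -6.
p(0) = -144, so log|p(0)| = log(144) = 4.9698.
Apply Jensen: I(r) = log|p(0)| + Σ_k log(r/|z_k|), summed over zeros inside |z| < r.
  log(r/|z_k|) for z_k = 4: log(5.0/4) = 0.2231
  Outside zeros (-6, -6) contribute nothing to the Jensen sum.
Sum over inside zeros: 0.2231.
I(r) = log|p(0)| + (inside sum) = 4.9698 + 0.2231 = 5.1930.
Note: since some zeros are outside |z| ≤ r, the simplified n·log(r) form does NOT apply — only the inside zeros contribute.

I(r) ≈ 5.1930.


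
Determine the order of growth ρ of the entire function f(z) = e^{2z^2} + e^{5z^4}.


Each summand is entire of order 2 and 4 respectively (as in the single-exponential case). The order of a sum is at most the max of the orders, so ρ ≤ 4. For the lower bound: on |z|=r choose arg z so that 5z^4 is real positive; then |e^{5z^4}| = e^{5r^4} while |e^{2z^2}| ≤ e^{2r^2} = o(e^{5r^4}). So |f| ≥ e^{5r^4}(1 − o(1)) and ρ ≥ 4. Hence ρ = max(2, 4) = 4.
Therefore ρ = 4.

Order ρ = 4.


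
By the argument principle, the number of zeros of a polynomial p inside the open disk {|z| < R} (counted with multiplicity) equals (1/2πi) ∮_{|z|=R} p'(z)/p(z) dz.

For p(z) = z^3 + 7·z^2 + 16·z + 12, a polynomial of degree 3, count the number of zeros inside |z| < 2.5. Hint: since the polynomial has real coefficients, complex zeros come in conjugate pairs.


The zeros of p are: -2, -2, -3.
Their magnitudes are: 2, 2, 3.
Zeros with |z| < R = 2.5: -2, -2.
Count = 2.
By the argument principle, (1/2πi) ∮_{|z|=R} p'(z)/p(z) dz equals exactly this count.

Number of zeros inside |z| < 2.5: 2.


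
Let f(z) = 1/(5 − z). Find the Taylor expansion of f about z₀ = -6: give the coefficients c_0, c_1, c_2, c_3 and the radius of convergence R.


Let w = z − z₀, so z = z₀ + w.
Then 5 − z = 5 − (z₀ + w) = (5 − z₀) − w = 11 − w.
f(z) = 1/(11 − w) = (1/(11)) · 1/(1 − w/(11)) = Σ_{n≥0} w^n / (11)^(n+1).
So c_n = 1/(11)^(n+1):
  c_0 = 1/(11)^1 = 1/11.
  c_1 = 1/(11)^2 = 1/121.
  c_2 = 1/(11)^3 = 1/1331.
  c_3 = 1/(11)^4 = 1/14641.
The series is valid for |w/d| < 1, i.e. |z − z₀| < |d|.
Radius of convergence: R = |5 − z₀| = |11| = 11 (distance from z₀ to the singularity z = 5).

c_0 = 1/11, c_1 = 1/121, c_2 = 1/1331, c_3 = 1/14641; R = 11.


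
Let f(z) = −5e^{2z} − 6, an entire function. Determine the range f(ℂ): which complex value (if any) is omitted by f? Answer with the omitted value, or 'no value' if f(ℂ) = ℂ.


Little Picard bounds the complement of f(ℂ) to at most one point.
e^{2z} is never zero on ℂ, so -5·e^{2z} takes every value in ℂ ∖ {0}. Adding -6 shifts the range to ℂ ∖ {-6}. Thus f omits exactly the value -6.

Omitted value: -6.


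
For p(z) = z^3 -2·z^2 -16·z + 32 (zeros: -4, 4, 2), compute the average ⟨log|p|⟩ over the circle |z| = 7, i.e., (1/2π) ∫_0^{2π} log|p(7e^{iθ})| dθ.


Zeros: -4, 2, 4; r = 7.
Inside |z| < r: -4, 2, 4. Outside (|z| ≥ r): ∅.
p(0) = 32, so log|p(0)| = log(32) = 3.4657.
Apply Jensen: I(r) = log|p(0)| + Σ_k log(r/|z_k|), summed over zeros inside |z| < r.
  log(r/|z_k|) for z_k = -4: log(7/4) = 0.5596
  log(r/|z_k|) for z_k = 4: log(7/4) = 0.5596
  log(r/|z_k|) for z_k = 2: log(7/2) = 1.2528
Sum over inside zeros: 2.3720.
I(r) = log|p(0)| + (inside sum) = 3.4657 + 2.3720 = 5.8377.
Closed form (all zeros inside, monic): I(r) = n·log(r) = 3·log(7) = 5.8377. ✓

I(r) ≈ 5.8377.


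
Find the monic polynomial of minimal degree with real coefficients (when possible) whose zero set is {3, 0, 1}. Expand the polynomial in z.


The polynomial is p(z) = ∏_{α ∈ S} (z − α), where S = {3, 0, 1}.
Expanding the product yields: p(z) = z^3 -4·z^2 + 3·z.
The resulting polynomial has degree 3 and real coefficients as required.

p(z) = z^3 -4·z^2 + 3·z.


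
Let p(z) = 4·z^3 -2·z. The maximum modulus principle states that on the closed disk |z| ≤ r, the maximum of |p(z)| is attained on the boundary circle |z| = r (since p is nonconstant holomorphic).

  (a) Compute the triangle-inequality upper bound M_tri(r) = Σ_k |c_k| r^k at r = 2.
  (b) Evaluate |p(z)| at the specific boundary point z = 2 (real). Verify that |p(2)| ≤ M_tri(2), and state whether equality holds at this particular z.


Coefficients: c_0 = 0, c_1 = -2, c_2 = 0, c_3 = 4. Radius r = 2.
Part (a). Triangle bound: M_tri(r) = Σ_k |c_k| r^k
  = |0|·2^0 + |-2|·2^1 + |0|·2^2 + |4|·2^3
  = 0 + 4 + 0 + 32 = 36.
This bounds M(r) := max_{|z|=r} |p(z)| from above; equality holds iff all terms c_k z^k can be made to align in phase at a single z on |z|=r.
Part (b). At z = 2 (real, on the circle |z| = r):
  p(2) = (0)·2^0 + (-2)·2^1 + (0)·2^2 + (4)·2^3 = 28.
  |p(2)| = 28.
Check: |p(2)| = 28 ≤ 36 = M_tri(2). ✓ Equality does not hold at z = 2 (the coefficients have mixed signs, so the terms do not all align in phase there).

M_tri(2) = 36; |p(2)| = 28; equality at z=2: no.


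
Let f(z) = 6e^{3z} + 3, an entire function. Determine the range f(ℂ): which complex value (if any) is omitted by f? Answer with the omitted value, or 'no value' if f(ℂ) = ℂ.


Little Picard bounds the complement of f(ℂ) to at most one point.
e^{3z} is never zero on ℂ, so 6·e^{3z} takes every value in ℂ ∖ {0}. Adding 3 shifts the range to ℂ ∖ {3}. Thus f omits exactly the value 3.

Omitted value: 3.


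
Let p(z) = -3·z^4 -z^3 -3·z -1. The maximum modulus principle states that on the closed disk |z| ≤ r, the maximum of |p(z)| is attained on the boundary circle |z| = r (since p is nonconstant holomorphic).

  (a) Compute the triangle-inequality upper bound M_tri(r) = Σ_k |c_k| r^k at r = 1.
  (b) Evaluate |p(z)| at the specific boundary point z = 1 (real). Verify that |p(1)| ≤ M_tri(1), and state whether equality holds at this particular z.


Coefficients: c_0 = -1, c_1 = -3, c_2 = 0, c_3 = -1, c_4 = -3. Radius r = 1.
Part (a). Triangle bound: M_tri(r) = Σ_k |c_k| r^k
  = |-1|·1^0 + |-3|·1^1 + |0|·1^2 + |-1|·1^3 + |-3|·1^4
  = 1 + 3 + 0 + 1 + 3 = 8.
This bounds M(r) := max_{|z|=r} |p(z)| from above; equality holds iff all terms c_k z^k can be made to align in phase at a single z on |z|=r.
Part (b). At z = 1 (real, on the circle |z| = r):
  p(1) = (-1)·1^0 + (-3)·1^1 + (0)·1^2 + (-1)·1^3 + (-3)·1^4 = -8.
  |p(1)| = 8.
Since all nonzero coefficients share the same sign, |p(1)| = 8 = M_tri(1); the triangle bound is attained at z = 1, so in fact M(r) = 8.

M_tri(1) = 8; |p(1)| = 8; equality at z=1: yes.


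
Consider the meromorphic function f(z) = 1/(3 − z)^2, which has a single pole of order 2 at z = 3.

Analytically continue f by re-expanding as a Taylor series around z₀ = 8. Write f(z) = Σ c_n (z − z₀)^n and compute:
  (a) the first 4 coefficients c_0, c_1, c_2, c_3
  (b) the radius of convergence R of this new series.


Let w = z − z₀, so z = z₀ + w.
Then 3 − z = 3 − (z₀ + w) = (3 − z₀) − w = -5 − w.
f(z) = 1/(-5 − w)^2 = (1/(-5)^2) · (1 − w/(-5))^{−2}.
By the binomial series (1−u)^{−2} = Σ_{n≥0} C(n+1, 1) u^n for |u|<1, with u = w/(-5):
  c_n = C(n+1, 1) / (-5)^(n+2).
  c_0 = 1/(-5)^2 = 1/25.
  c_1 = 2/(-5)^3 = -2/125.
  c_2 = 3/(-5)^4 = 3/625.
  c_3 = 4/(-5)^5 = -4/3125.
The series is valid for |w/d| < 1, i.e. |z − z₀| < |d|.
Radius of convergence: R = |3 − z₀| = |-5| = 5 (distance from z₀ to the singularity z = 3).

c_0 = 1/25, c_1 = -2/125, c_2 = 3/625, c_3 = -4/3125; R = 5.


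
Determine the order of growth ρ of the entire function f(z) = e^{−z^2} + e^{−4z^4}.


Each summand is entire of order 2 and 4 respectively (as in the single-exponential case). The order of a sum is at most the max of the orders, so ρ ≤ 4. For the lower bound: on |z|=r choose arg z so that -4z^4 is real positive; then |e^{-4z^4}| = e^{4r^4} while |e^{-1z^2}| ≤ e^{1r^2} = o(e^{4r^4}). So |f| ≥ e^{4r^4}(1 − o(1)) and ρ ≥ 4. Hence ρ = max(2, 4) = 4.
Therefore ρ = 4.

Order ρ = 4.


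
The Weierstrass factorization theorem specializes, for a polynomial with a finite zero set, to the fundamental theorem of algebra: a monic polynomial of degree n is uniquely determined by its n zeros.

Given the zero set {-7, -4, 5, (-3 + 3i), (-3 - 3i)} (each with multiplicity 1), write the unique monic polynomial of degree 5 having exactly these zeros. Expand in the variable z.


The polynomial is p(z) = ∏_{α ∈ S} (z − α), where S = {-7, -4, 5, (-3 + 3i), (-3 - 3i)}.
Expanding the product yields: p(z) = z^5 + 12·z^4 + 27·z^3 -194·z^2 -1326·z -2520.
Note conjugate pairs combine to real quadratics: (z − (-3+3i))(z − (-3−3i)) = z² + 6z + 18.
The resulting polynomial has degree 5 and real coefficients as required.

p(z) = z^5 + 12·z^4 + 27·z^3 -194·z^2 -1326·z -2520.


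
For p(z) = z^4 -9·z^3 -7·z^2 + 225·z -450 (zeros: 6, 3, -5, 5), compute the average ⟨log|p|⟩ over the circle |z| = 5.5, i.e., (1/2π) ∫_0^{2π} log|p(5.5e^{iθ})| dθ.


Zeros: -5, 3, 5, 6; r = 5.5.
Inside |z| < r: -5, 3, 5. Outside (|z| ≥ r): 6.
p(0) = -450, so log|p(0)| = log(450) = 6.1092.
Apply Jensen: I(r) = log|p(0)| + Σ_k log(r/|z_k|), summed over zeros inside |z| < r.
  log(r/|z_k|) for z_k = 3: log(5.5/3) = 0.6061
  log(r/|z_k|) for z_k = -5: log(5.5/5) = 0.0953
  log(r/|z_k|) for z_k = 5: log(5.5/5) = 0.0953
  Outside zeros (6) contribute nothing to the Jensen sum.
Sum over inside zeros: 0.7968.
I(r) = log|p(0)| + (inside sum) = 6.1092 + 0.7968 = 6.9060.
Note: since some zeros are outside |z| ≤ r, the simplified n·log(r) form does NOT apply — only the inside zeros contribute.

I(r) ≈ 6.9060.


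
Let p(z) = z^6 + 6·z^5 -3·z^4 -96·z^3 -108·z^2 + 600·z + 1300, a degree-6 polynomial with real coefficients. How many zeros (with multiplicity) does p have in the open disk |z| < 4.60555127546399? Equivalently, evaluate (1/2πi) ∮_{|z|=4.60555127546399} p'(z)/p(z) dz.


The zeros of p are: (-3 + 2i), (-3 - 2i), (3 + 1i), (3 - 1i), (-3 + 1i), (-3 - 1i).
Their magnitudes are: 3.606, 3.606, 3.162, 3.162, 3.162, 3.162.
Zeros with |z| < R = 4.60555127546399: (-3 + 2i), (-3 - 2i), (3 + 1i), (3 - 1i), (-3 + 1i), (-3 - 1i).
Count = 6.
By the argument principle, (1/2πi) ∮_{|z|=R} p'(z)/p(z) dz equals exactly this count.

Number of zeros inside |z| < 4.60555127546399: 6.


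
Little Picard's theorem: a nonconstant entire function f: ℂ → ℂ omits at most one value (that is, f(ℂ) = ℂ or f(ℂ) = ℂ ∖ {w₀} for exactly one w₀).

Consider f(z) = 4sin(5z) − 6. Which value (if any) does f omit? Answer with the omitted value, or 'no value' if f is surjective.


Little Picard bounds the complement of f(ℂ) to at most one point.
sin is entire and surjective onto ℂ: for every w ∈ ℂ, sin(ζ) = w has a solution ζ ∈ ℂ (e.g., via the complex inverse arcsin). With ζ = 5z this gives z = ζ/(5). Then 4·sin(5z) takes every value in 4·ℂ = ℂ, and adding -6 is a bijection of ℂ. So f is surjective and omits no value. (Note: only on the real line is sin bounded by [−1, 1].)

Omitted value: no value.


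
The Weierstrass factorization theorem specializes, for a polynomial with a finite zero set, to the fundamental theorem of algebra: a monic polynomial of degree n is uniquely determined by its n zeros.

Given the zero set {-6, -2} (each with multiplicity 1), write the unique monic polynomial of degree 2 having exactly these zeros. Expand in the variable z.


The polynomial is p(z) = ∏_{α ∈ S} (z − α), where S = {-6, -2}.
Expanding the product yields: p(z) = z^2 + 8·z + 12.
The resulting polynomial has degree 2 and real coefficients as required.

p(z) = z^2 + 8·z + 12.


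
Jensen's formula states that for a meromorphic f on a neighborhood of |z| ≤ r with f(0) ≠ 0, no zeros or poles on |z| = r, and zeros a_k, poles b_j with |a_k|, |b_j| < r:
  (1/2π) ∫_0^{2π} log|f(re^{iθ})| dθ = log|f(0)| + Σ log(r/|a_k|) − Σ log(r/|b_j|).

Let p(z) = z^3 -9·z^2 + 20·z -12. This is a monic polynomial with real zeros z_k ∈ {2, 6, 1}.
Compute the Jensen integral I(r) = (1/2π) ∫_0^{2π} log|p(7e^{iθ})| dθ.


Zeros: 1, 2, 6; r = 7.
Inside |z| < r: 1, 2, 6. Outside (|z| ≥ r): ∅.
p(0) = -12, so log|p(0)| = log(12) = 2.4849.
Apply Jensen: I(r) = log|p(0)| + Σ_k log(r/|z_k|), summed over zeros inside |z| < r.
  log(r/|z_k|) for z_k = 2: log(7/2) = 1.2528
  log(r/|z_k|) for z_k = 6: log(7/6) = 0.1542
  log(r/|z_k|) for z_k = 1: log(7/1) = 1.9459
Sum over inside zeros: 3.3528.
I(r) = log|p(0)| + (inside sum) = 2.4849 + 3.3528 = 5.8377.
Closed form (all zeros inside, monic): I(r) = n·log(r) = 3·log(7) = 5.8377. ✓

I(r) ≈ 5.8377.


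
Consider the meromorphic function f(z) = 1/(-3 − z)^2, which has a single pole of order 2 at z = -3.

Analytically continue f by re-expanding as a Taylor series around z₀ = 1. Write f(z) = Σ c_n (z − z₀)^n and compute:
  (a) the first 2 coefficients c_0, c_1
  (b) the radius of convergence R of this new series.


Let w = z − z₀, so z = z₀ + w.
Then -3 − z = -3 − (z₀ + w) = (-3 − z₀) − w = -4 − w.
f(z) = 1/(-4 − w)^2 = (1/(-4)^2) · (1 − w/(-4))^{−2}.
By the binomial series (1−u)^{−2} = Σ_{n≥0} C(n+1, 1) u^n for |u|<1, with u = w/(-4):
  c_n = C(n+1, 1) / (-4)^(n+2).
  c_0 = 1/(-4)^2 = 1/16.
  c_1 = 2/(-4)^3 = -1/32.
The series is valid for |w/d| < 1, i.e. |z − z₀| < |d|.
Radius of convergence: R = |-3 − z₀| = |-4| = 4 (distance from z₀ to the singularity z = -3).

c_0 = 1/16, c_1 = -1/32; R = 4.


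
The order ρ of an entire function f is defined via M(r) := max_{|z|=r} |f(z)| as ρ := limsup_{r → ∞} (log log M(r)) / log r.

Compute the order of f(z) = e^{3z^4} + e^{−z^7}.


Each summand is entire of order 4 and 7 respectively (as in the single-exponential case). The order of a sum is at most the max of the orders, so ρ ≤ 7. For the lower bound: on |z|=r choose arg z so that -1z^7 is real positive; then |e^{-1z^7}| = e^{1r^7} while |e^{3z^4}| ≤ e^{3r^4} = o(e^{1r^7}). So |f| ≥ e^{1r^7}(1 − o(1)) and ρ ≥ 7. Hence ρ = max(4, 7) = 7.
Therefore ρ = 7.

Order ρ = 7.


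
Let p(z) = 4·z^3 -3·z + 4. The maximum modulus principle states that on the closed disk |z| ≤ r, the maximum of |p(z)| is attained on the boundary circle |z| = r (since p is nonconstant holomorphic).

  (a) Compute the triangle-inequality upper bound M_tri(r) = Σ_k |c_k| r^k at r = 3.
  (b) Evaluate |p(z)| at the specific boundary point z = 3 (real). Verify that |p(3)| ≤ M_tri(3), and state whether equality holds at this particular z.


Coefficients: c_0 = 4, c_1 = -3, c_2 = 0, c_3 = 4. Radius r = 3.
Part (a). Triangle bound: M_tri(r) = Σ_k |c_k| r^k
  = |4|·3^0 + |-3|·3^1 + |0|·3^2 + |4|·3^3
  = 4 + 9 + 0 + 108 = 121.
This bounds M(r) := max_{|z|=r} |p(z)| from above; equality holds iff all terms c_k z^k can be made to align in phase at a single z on |z|=r.
Part (b). At z = 3 (real, on the circle |z| = r):
  p(3) = (4)·3^0 + (-3)·3^1 + (0)·3^2 + (4)·3^3 = 103.
  |p(3)| = 103.
Check: |p(3)| = 103 ≤ 121 = M_tri(3). ✓ Equality does not hold at z = 3 (the coefficients have mixed signs, so the terms do not all align in phase there).

M_tri(3) = 121; |p(3)| = 103; equality at z=3: no.


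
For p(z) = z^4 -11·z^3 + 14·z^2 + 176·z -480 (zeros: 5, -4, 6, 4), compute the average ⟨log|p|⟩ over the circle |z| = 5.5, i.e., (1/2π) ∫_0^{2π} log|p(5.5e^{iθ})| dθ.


Zeros: -4, 4, 5, 6; r = 5.5.
Inside |z| < r: -4, 4, 5. Outside (|z| ≥ r): 6.
p(0) = -480, so log|p(0)| = log(480) = 6.1738.
Apply Jensen: I(r) = log|p(0)| + Σ_k log(r/|z_k|), summed over zeros inside |z| < r.
  log(r/|z_k|) for z_k = 5: log(5.5/5) = 0.0953
  log(r/|z_k|) for z_k = -4: log(5.5/4) = 0.3185
  log(r/|z_k|) for z_k = 4: log(5.5/4) = 0.3185
  Outside zeros (6) contribute nothing to the Jensen sum.
Sum over inside zeros: 0.7322.
I(r) = log|p(0)| + (inside sum) = 6.1738 + 0.7322 = 6.9060.
Note: since some zeros are outside |z| ≤ r, the simplified n·log(r) form does NOT apply — only the inside zeros contribute.

I(r) ≈ 6.9060.


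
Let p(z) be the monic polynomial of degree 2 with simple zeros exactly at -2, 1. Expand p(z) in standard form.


The polynomial is p(z) = ∏_{α ∈ S} (z − α), where S = {-2, 1}.
Expanding the product yields: p(z) = z^2 + z -2.
The resulting polynomial has degree 2 and real coefficients as required.

p(z) = z^2 + z -2.


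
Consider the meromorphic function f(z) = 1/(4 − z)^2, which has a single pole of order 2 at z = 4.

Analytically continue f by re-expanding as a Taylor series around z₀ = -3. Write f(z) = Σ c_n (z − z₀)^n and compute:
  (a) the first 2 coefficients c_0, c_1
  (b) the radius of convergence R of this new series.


Let w = z − z₀, so z = z₀ + w.
Then 4 − z = 4 − (z₀ + w) = (4 − z₀) − w = 7 − w.
f(z) = 1/(7 − w)^2 = (1/(7)^2) · (1 − w/(7))^{−2}.
By the binomial series (1−u)^{−2} = Σ_{n≥0} C(n+1, 1) u^n for |u|<1, with u = w/(7):
  c_n = C(n+1, 1) / (7)^(n+2).
  c_0 = 1/(7)^2 = 1/49.
  c_1 = 2/(7)^3 = 2/343.
The series is valid for |w/d| < 1, i.e. |z − z₀| < |d|.
Radius of convergence: R = |4 − z₀| = |7| = 7 (distance from z₀ to the singularity z = 4).

c_0 = 1/49, c_1 = 2/343; R = 7.


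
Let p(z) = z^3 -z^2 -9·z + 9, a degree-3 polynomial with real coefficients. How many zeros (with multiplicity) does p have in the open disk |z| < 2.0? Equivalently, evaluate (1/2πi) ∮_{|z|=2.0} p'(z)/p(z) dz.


The zeros of p are: 3, 1, -3.
Their magnitudes are: 3, 1, 3.
Zeros with |z| < R = 2.0: 1.
Count = 1.
By the argument principle, (1/2πi) ∮_{|z|=R} p'(z)/p(z) dz equals exactly this count.

Number of zeros inside |z| < 2.0: 1.


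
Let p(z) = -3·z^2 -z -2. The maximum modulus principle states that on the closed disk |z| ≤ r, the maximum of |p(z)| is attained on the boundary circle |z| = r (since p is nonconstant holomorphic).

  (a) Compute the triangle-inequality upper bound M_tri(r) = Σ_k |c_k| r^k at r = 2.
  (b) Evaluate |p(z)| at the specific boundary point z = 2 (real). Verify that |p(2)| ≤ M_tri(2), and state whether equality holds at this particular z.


Coefficients: c_0 = -2, c_1 = -1, c_2 = -3. Radius r = 2.
Part (a). Triangle bound: M_tri(r) = Σ_k |c_k| r^k
  = |-2|·2^0 + |-1|·2^1 + |-3|·2^2
  = 2 + 2 + 12 = 16.
This bounds M(r) := max_{|z|=r} |p(z)| from above; equality holds iff all terms c_k z^k can be made to align in phase at a single z on |z|=r.
Part (b). At z = 2 (real, on the circle |z| = r):
  p(2) = (-2)·2^0 + (-1)·2^1 + (-3)·2^2 = -16.
  |p(2)| = 16.
Since all nonzero coefficients share the same sign, |p(2)| = 16 = M_tri(2); the triangle bound is attained at z = 2, so in fact M(r) = 16.

M_tri(2) = 16; |p(2)| = 16; equality at z=2: yes.


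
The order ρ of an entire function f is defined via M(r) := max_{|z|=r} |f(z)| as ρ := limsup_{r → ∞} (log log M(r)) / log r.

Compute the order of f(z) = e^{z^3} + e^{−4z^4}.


Each summand is entire of order 3 and 4 respectively (as in the single-exponential case). The order of a sum is at most the max of the orders, so ρ ≤ 4. For the lower bound: on |z|=r choose arg z so that -4z^4 is real positive; then |e^{-4z^4}| = e^{4r^4} while |e^{1z^3}| ≤ e^{1r^3} = o(e^{4r^4}). So |f| ≥ e^{4r^4}(1 − o(1)) and ρ ≥ 4. Hence ρ = max(3, 4) = 4.
Therefore ρ = 4.

Order ρ = 4.


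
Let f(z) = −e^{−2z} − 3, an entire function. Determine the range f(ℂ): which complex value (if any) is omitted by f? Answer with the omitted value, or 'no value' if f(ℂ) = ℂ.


Little Picard bounds the complement of f(ℂ) to at most one point.
e^{−2z} is never zero on ℂ, so -1·e^{−2z} takes every value in ℂ ∖ {0}. Adding -3 shifts the range to ℂ ∖ {-3}. Thus f omits exactly the value -3.

Omitted value: -3.


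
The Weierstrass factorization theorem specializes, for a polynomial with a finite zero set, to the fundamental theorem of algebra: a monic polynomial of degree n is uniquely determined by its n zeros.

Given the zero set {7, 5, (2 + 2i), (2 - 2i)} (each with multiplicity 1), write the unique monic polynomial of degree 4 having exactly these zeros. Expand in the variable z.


The polynomial is p(z) = ∏_{α ∈ S} (z − α), where S = {7, 5, (2 + 2i), (2 - 2i)}.
Expanding the product yields: p(z) = z^4 -16·z^3 + 91·z^2 -236·z + 280.
Note conjugate pairs combine to real quadratics: (z − (2+2i))(z − (2−2i)) = z² − 4z + 8.
The resulting polynomial has degree 4 and real coefficients as required.

p(z) = z^4 -16·z^3 + 91·z^2 -236·z + 280.


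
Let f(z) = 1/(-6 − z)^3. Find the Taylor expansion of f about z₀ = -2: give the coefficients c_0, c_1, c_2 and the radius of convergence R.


Let w = z − z₀, so z = z₀ + w.
Then -6 − z = -6 − (z₀ + w) = (-6 − z₀) − w = -4 − w.
f(z) = 1/(-4 − w)^3 = (1/(-4)^3) · (1 − w/(-4))^{−3}.
By the binomial series (1−u)^{−3} = Σ_{n≥0} C(n+2, 2) u^n for |u|<1, with u = w/(-4):
  c_n = C(n+2, 2) / (-4)^(n+3).
  c_0 = 1/(-4)^3 = -1/64.
  c_1 = 3/(-4)^4 = 3/256.
  c_2 = 6/(-4)^5 = -3/512.
The series is valid for |w/d| < 1, i.e. |z − z₀| < |d|.
Radius of convergence: R = |-6 − z₀| = |-4| = 4 (distance from z₀ to the singularity z = -6).

c_0 = -1/64, c_1 = 3/256, c_2 = -3/512; R = 4.
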